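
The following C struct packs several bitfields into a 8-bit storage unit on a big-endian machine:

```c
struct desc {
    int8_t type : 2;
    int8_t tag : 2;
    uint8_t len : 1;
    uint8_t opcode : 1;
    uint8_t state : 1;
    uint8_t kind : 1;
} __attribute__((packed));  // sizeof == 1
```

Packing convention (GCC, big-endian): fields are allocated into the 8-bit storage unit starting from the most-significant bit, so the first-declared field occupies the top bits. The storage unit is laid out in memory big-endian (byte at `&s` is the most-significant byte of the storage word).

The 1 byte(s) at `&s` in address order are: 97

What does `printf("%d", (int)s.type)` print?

[0]=0x97 (big-endian) → word 0x97
type [6+:2] = (word>>6) & 0x3 = 2  ←
tag [4+:2] = (word>>4) & 0x3 = 1
len [3+:1] = (word>>3) & 0x1 = 0
opcode [2+:1] = (word>>2) & 0x1 = 1
state [1+:1] = (word>>1) & 0x1 = 1
kind [0+:1] = (word>>0) & 0x1 = 1
type signed 2b, MSB=1: 2 - 4 = -2

-2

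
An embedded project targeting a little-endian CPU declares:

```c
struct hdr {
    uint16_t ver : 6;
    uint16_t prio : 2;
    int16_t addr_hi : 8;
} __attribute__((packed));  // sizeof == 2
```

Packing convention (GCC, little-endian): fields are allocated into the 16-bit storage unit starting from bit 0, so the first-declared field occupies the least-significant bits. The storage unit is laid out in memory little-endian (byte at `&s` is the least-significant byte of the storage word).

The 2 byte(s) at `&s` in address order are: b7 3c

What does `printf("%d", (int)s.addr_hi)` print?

[0]=0xb7 [1]=0x3c (little-endian) → word 0x3cb7
ver [0+:6] = (word>>0) & 0x3f = 55
prio [6+:2] = (word>>6) & 0x3 = 2
addr_hi [8+:8] = (word>>8) & 0xff = 60  ←
addr_hi signed 8b, MSB=0: value = 60

60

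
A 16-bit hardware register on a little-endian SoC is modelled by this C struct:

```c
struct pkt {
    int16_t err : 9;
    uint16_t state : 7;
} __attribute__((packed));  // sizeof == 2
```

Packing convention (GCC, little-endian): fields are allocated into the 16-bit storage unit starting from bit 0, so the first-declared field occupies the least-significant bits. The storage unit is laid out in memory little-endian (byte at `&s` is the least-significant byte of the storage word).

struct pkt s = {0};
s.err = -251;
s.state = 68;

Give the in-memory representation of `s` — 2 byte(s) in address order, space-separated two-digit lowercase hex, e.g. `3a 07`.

err:9 = -251 → 0x105 << 0 → word 0x0105
state:7 = 68 → 0x44 << 9 → word 0x8905
word = 0x8905 → little-endian bytes:
  [0]=0x05  [1]=0x89

05 89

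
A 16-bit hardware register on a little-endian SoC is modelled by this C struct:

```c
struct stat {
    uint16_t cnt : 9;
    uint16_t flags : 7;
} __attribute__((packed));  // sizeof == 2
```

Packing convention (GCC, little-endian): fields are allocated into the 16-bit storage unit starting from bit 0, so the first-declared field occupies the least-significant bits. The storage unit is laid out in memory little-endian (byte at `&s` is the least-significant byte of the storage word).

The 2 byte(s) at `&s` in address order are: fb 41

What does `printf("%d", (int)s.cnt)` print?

507

[0]=0xfb [1]=0x41 (little-endian) → word 0x41fb
cnt [0+:9] = (word>>0) & 0x1ff = 507  ←
flags [9+:7] = (word>>9) & 0x7f = 32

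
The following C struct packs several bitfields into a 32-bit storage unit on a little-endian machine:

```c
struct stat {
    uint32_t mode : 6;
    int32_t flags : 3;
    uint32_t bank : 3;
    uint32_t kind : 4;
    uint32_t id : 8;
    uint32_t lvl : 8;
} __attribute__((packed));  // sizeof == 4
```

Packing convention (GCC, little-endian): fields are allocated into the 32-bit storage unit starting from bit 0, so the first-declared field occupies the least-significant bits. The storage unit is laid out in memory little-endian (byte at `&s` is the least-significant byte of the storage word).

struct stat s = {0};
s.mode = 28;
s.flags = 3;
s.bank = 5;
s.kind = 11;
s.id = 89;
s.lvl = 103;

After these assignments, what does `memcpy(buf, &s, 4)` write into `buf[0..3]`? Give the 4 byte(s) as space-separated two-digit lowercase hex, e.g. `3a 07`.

mode (6b) val=28 bits=0x1c at bit 0: 0x0000001c
flags (3b) val=3 bits=0x3 at bit 6: 0x000000dc
bank (3b) val=5 bits=0x5 at bit 9: 0x00000adc
kind (4b) val=11 bits=0xb at bit 12: 0x0000badc
id (8b) val=89 bits=0x59 at bit 16: 0x0059badc
lvl (8b) val=103 bits=0x67 at bit 24: 0x6759badc
word = 0x6759badc → little-endian bytes:
  [0]=0xdc  [1]=0xba  [2]=0x59  [3]=0x67

dc ba 59 67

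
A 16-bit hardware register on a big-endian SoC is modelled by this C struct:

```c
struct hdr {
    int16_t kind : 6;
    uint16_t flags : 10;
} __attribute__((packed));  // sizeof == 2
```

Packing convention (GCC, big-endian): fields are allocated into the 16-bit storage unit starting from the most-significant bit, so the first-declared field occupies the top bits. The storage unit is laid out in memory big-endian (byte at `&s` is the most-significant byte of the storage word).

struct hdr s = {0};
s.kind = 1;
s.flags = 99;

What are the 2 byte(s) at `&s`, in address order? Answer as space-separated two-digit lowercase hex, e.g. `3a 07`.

kind (6b) val=1 bits=0x1 at bit 10: 0x0400
flags (10b) val=99 bits=0x63 at bit 0: 0x0463
word = 0x0463 → big-endian bytes:
  [0]=0x04  [1]=0x63

04 63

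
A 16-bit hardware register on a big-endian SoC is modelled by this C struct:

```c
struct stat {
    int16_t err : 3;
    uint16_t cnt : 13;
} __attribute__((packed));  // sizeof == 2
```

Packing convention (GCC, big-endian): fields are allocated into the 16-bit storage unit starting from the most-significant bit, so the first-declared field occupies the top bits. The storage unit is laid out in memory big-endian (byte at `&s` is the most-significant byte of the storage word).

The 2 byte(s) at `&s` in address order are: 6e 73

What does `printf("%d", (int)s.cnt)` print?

3699

[0]=0x6e [1]=0x73 (big-endian) → word 0x6e73
err:3 @ bit 13 → (0x6e73>>13)&0x7 = 0x3
cnt:13 @ bit 0 → (0x6e73>>0)&0x1fff = 0xe73  ←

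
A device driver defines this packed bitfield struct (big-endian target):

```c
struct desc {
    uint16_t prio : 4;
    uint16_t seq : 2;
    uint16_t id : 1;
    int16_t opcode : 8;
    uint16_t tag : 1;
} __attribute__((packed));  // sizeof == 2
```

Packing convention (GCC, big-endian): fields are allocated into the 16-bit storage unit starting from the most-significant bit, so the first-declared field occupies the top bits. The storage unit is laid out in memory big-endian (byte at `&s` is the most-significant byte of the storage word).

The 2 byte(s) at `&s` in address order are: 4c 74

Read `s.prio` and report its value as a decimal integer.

4

[0]=0x4c [1]=0x74 (big-endian) → word 0x4c74
prio [12+:4] = (word>>12) & 0xf = 4  ←
seq [10+:2] = (word>>10) & 0x3 = 3
id [9+:1] = (word>>9) & 0x1 = 0
opcode [1+:8] = (word>>1) & 0xff = 58
tag [0+:1] = (word>>0) & 0x1 = 0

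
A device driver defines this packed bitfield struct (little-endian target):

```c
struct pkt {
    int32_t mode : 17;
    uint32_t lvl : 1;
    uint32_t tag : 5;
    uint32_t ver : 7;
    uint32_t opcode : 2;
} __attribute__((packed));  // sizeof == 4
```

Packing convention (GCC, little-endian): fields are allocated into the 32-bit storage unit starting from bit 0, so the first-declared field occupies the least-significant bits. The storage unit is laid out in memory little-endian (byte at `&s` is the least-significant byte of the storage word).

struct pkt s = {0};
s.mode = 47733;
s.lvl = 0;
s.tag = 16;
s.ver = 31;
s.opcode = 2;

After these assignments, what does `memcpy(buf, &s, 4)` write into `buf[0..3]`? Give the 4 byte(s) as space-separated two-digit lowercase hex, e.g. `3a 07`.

mode:17 = 47733 → 0xba75 << 0 → word 0x0000ba75
lvl:1 = 0 → 0x0 << 17 → word 0x0000ba75
tag:5 = 16 → 0x10 << 18 → word 0x0040ba75
ver:7 = 31 → 0x1f << 23 → word 0x0fc0ba75
opcode:2 = 2 → 0x2 << 30 → word 0x8fc0ba75
word = 0x8fc0ba75 → little-endian bytes:
  [0]=0x75  [1]=0xba  [2]=0xc0  [3]=0x8f

75 ba c0 8f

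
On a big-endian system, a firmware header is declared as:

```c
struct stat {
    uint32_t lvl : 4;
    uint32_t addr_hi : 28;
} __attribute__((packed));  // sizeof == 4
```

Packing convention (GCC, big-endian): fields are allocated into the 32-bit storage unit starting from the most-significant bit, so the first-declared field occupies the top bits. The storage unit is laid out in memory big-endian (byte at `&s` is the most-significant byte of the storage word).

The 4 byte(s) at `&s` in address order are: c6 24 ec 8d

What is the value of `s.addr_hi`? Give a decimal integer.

103083149

[0]=0xc6 [1]=0x24 [2]=0xec [3]=0x8d (big-endian) → word 0xc624ec8d
lvl [28+:4] = (word>>28) & 0xf = 12
addr_hi [0+:28] = (word>>0) & 0xfffffff = 103083149  ←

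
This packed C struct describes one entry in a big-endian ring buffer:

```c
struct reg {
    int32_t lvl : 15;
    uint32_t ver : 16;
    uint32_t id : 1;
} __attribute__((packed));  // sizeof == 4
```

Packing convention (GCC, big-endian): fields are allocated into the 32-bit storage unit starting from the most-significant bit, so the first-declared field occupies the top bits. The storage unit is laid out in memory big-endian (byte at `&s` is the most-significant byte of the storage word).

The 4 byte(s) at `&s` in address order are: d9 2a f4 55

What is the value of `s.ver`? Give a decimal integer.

[0]=0xd9 [1]=0x2a [2]=0xf4 [3]=0x55 (big-endian) → word 0xd92af455
lvl [17+:15] = (word>>17) & 0x7fff = 27797
ver [1+:16] = (word>>1) & 0xffff = 31274  ←
id [0+:1] = (word>>0) & 0x1 = 1

31274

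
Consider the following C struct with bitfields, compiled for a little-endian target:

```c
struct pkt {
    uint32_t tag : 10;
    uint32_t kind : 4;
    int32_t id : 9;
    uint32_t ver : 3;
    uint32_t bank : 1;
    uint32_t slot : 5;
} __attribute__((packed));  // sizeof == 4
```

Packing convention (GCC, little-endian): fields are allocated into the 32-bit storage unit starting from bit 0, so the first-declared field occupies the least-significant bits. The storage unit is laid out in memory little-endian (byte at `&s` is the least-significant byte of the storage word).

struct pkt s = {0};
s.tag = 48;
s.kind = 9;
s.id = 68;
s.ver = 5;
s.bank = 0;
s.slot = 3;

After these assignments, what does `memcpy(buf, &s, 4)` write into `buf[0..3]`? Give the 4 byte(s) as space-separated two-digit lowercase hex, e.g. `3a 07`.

30 24 91 1a

tag (10b) val=48 bits=0x30 at bit 0: 0x00000030
kind (4b) val=9 bits=0x9 at bit 10: 0x00002430
id (9b) val=68 bits=0x44 at bit 14: 0x00112430
ver (3b) val=5 bits=0x5 at bit 23: 0x02912430
bank (1b) val=0 bits=0x0 at bit 26: 0x02912430
slot (5b) val=3 bits=0x3 at bit 27: 0x1a912430
word = 0x1a912430 → little-endian bytes:
  [0]=0x30  [1]=0x24  [2]=0x91  [3]=0x1a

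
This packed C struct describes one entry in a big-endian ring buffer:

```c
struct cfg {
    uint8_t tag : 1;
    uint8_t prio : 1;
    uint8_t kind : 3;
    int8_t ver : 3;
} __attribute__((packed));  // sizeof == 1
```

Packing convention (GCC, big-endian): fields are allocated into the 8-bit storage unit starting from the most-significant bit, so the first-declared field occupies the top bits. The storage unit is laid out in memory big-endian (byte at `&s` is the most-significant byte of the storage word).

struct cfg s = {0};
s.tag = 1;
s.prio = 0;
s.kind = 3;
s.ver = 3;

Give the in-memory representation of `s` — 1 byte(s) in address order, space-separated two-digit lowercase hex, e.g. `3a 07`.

9b

tag (1b) val=1 bits=0x1 at bit 7: 0x80
prio (1b) val=0 bits=0x0 at bit 6: 0x80
kind (3b) val=3 bits=0x3 at bit 3: 0x98
ver (3b) val=3 bits=0x3 at bit 0: 0x9b
word = 0x9b → big-endian bytes:
  [0]=0x9b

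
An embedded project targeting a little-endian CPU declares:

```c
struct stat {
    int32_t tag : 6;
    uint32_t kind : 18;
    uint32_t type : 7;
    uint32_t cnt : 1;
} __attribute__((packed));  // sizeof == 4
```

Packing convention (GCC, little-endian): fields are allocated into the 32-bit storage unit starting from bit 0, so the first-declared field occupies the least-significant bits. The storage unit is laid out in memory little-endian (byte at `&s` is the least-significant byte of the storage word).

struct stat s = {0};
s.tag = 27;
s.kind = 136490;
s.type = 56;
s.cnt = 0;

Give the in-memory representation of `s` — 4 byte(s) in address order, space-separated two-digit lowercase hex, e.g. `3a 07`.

9b 4a 85 38

[0+:6] tag=27 & 0x3f = 0x1b; word=0x0000001b
[6+:18] kind=136490 & 0x3ffff = 0x2152a; word=0x00854a9b
[24+:7] type=56 & 0x7f = 0x38; word=0x38854a9b
[31+:1] cnt=0 & 0x1 = 0x0; word=0x38854a9b
word = 0x38854a9b → little-endian bytes:
  [0]=0x9b  [1]=0x4a  [2]=0x85  [3]=0x38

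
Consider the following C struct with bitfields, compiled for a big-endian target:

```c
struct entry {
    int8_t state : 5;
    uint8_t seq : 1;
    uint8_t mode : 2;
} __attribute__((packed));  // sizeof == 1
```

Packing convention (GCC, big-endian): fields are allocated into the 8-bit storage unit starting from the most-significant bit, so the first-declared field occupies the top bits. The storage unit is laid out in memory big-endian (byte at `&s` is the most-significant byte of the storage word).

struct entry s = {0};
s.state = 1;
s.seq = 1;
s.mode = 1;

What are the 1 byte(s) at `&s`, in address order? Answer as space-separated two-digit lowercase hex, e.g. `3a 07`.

state:5 = 1 → 0x1 << 3 → word 0x08
seq:1 = 1 → 0x1 << 2 → word 0x0c
mode:2 = 1 → 0x1 << 0 → word 0x0d
word = 0x0d → big-endian bytes:
  [0]=0x0d

0d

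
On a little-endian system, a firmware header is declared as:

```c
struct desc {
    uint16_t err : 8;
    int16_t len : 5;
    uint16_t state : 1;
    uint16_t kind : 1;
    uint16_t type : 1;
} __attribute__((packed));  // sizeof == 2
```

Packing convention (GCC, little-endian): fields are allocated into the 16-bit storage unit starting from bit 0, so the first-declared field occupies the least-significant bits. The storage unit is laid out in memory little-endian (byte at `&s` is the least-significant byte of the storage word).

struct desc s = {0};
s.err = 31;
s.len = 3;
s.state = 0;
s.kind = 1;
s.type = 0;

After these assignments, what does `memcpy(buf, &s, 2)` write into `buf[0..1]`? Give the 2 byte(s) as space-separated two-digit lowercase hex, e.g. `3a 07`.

1f 43

err (8b) val=31 bits=0x1f at bit 0: 0x001f
len (5b) val=3 bits=0x3 at bit 8: 0x031f
state (1b) val=0 bits=0x0 at bit 13: 0x031f
kind (1b) val=1 bits=0x1 at bit 14: 0x431f
type (1b) val=0 bits=0x0 at bit 15: 0x431f
word = 0x431f → little-endian bytes:
  [0]=0x1f  [1]=0x43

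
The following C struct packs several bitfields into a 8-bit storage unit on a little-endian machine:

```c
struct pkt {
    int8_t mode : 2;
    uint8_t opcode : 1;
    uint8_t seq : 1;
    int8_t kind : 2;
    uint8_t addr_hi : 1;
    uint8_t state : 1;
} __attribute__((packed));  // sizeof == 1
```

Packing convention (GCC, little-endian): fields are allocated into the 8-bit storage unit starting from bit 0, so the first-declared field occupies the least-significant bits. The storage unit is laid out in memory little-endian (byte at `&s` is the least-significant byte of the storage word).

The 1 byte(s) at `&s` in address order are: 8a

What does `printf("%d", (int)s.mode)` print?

-2

[0]=0x8a (little-endian) → word 0x8a
mode [0+:2] = (word>>0) & 0x3 = 2  ←
opcode [2+:1] = (word>>2) & 0x1 = 0
seq [3+:1] = (word>>3) & 0x1 = 1
kind [4+:2] = (word>>4) & 0x3 = 0
addr_hi [6+:1] = (word>>6) & 0x1 = 0
state [7+:1] = (word>>7) & 0x1 = 1
mode signed 2b, MSB=1: 2 - 4 = -2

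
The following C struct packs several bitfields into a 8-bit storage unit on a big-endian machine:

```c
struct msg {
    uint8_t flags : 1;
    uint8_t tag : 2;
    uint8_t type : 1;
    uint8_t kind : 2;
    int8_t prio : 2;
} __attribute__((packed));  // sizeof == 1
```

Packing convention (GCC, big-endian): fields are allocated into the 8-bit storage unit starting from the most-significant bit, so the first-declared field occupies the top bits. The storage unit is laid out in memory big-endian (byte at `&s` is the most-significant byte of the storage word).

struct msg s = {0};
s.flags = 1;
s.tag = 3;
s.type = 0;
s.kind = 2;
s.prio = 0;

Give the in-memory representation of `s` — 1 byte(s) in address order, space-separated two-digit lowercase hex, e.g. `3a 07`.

flags (1b) val=1 bits=0x1 at bit 7: 0x80
tag (2b) val=3 bits=0x3 at bit 5: 0xe0
type (1b) val=0 bits=0x0 at bit 4: 0xe0
kind (2b) val=2 bits=0x2 at bit 2: 0xe8
prio (2b) val=0 bits=0x0 at bit 0: 0xe8
word = 0xe8 → big-endian bytes:
  [0]=0xe8

e8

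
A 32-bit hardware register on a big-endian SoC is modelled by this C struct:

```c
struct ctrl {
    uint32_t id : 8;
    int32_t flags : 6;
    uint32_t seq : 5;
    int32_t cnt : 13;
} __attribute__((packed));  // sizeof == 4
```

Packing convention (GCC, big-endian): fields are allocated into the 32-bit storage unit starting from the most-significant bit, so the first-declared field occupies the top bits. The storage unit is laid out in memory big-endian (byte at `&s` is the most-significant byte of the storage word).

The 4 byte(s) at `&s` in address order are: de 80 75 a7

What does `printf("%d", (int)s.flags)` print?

[0]=0xde [1]=0x80 [2]=0x75 [3]=0xa7 (big-endian) → word 0xde8075a7
id [24+:8] = (word>>24) & 0xff = 222
flags [18+:6] = (word>>18) & 0x3f = 32  ←
seq [13+:5] = (word>>13) & 0x1f = 3
cnt [0+:13] = (word>>0) & 0x1fff = 5543
flags signed 6b, MSB=1: 32 - 64 = -32

-32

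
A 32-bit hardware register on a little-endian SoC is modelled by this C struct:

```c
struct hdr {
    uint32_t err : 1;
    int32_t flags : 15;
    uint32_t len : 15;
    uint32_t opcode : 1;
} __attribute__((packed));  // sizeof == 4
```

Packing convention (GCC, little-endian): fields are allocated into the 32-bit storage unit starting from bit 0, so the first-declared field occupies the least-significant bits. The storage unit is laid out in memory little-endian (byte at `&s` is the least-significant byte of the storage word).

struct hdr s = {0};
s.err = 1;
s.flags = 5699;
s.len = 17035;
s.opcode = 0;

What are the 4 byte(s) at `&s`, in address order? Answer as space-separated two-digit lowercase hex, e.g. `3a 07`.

87 2c 8b 42

[0+:1] err=1 & 0x1 = 0x1; word=0x00000001
[1+:15] flags=5699 & 0x7fff = 0x1643; word=0x00002c87
[16+:15] len=17035 & 0x7fff = 0x428b; word=0x428b2c87
[31+:1] opcode=0 & 0x1 = 0x0; word=0x428b2c87
word = 0x428b2c87 → little-endian bytes:
  [0]=0x87  [1]=0x2c  [2]=0x8b  [3]=0x42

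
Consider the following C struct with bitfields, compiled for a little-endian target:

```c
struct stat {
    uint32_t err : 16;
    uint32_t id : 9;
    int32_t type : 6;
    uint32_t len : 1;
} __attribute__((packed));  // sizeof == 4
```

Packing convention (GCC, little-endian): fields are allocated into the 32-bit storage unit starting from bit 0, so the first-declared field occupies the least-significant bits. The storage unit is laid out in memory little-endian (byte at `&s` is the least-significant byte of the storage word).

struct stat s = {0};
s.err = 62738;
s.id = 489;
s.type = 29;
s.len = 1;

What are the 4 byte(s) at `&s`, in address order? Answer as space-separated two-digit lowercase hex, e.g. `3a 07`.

12 f5 e9 bb

err (16b) val=62738 bits=0xf512 at bit 0: 0x0000f512
id (9b) val=489 bits=0x1e9 at bit 16: 0x01e9f512
type (6b) val=29 bits=0x1d at bit 25: 0x3be9f512
len (1b) val=1 bits=0x1 at bit 31: 0xbbe9f512
word = 0xbbe9f512 → little-endian bytes:
  [0]=0x12  [1]=0xf5  [2]=0xe9  [3]=0xbb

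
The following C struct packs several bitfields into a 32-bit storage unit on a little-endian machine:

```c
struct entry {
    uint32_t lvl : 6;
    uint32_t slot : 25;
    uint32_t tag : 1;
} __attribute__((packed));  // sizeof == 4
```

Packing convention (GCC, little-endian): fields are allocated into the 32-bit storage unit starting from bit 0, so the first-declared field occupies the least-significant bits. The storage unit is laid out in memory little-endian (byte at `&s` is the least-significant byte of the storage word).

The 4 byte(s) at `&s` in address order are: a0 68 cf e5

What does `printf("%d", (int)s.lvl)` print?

[0]=0xa0 [1]=0x68 [2]=0xcf [3]=0xe5 (little-endian) → word 0xe5cf68a0
lvl [0+:6] = (word>>0) & 0x3f = 32  ←
slot [6+:25] = (word>>6) & 0x1ffffff = 26688930
tag [31+:1] = (word>>31) & 0x1 = 1

32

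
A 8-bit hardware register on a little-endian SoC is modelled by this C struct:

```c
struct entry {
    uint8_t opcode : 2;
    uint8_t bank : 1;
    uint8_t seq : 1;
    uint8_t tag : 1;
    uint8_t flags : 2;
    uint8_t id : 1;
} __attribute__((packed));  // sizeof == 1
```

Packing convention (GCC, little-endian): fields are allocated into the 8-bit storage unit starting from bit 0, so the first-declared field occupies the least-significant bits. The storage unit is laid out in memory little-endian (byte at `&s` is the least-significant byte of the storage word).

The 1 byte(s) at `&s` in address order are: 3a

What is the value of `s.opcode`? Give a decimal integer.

[0]=0x3a (little-endian) → word 0x3a
opcode [0+:2] = (word>>0) & 0x3 = 2  ←
bank [2+:1] = (word>>2) & 0x1 = 0
seq [3+:1] = (word>>3) & 0x1 = 1
tag [4+:1] = (word>>4) & 0x1 = 1
flags [5+:2] = (word>>5) & 0x3 = 1
id [7+:1] = (word>>7) & 0x1 = 0

2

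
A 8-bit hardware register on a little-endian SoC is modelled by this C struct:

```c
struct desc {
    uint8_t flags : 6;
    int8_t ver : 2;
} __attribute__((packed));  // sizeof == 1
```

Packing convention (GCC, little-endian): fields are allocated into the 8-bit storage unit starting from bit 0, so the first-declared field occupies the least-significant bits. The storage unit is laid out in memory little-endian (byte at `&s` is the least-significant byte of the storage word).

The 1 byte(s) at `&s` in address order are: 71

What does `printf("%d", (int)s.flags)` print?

49

[0]=0x71 (little-endian) → word 0x71
flags:6 @ bit 0 → (0x71>>0)&0x3f = 0x31  ←
ver:2 @ bit 6 → (0x71>>6)&0x3 = 0x1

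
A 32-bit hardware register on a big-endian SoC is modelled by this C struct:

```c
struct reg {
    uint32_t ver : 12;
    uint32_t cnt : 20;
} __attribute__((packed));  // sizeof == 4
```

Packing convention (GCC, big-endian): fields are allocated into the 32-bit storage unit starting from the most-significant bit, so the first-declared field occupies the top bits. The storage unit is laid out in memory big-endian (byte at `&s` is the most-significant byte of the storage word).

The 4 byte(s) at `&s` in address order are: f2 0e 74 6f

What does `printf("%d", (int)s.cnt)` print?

947311

[0]=0xf2 [1]=0x0e [2]=0x74 [3]=0x6f (big-endian) → word 0xf20e746f
ver:12 @ bit 20 → (0xf20e746f>>20)&0xfff = 0xf20
cnt:20 @ bit 0 → (0xf20e746f>>0)&0xfffff = 0xe746f  ←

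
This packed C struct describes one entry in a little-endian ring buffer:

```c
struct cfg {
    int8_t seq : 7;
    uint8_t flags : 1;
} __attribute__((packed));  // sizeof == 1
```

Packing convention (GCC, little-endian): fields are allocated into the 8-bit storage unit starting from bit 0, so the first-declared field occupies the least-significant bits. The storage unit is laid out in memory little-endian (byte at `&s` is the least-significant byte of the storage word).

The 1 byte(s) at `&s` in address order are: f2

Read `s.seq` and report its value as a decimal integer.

[0]=0xf2 (little-endian) → word 0xf2
seq [0+:7] = (word>>0) & 0x7f = 114  ←
flags [7+:1] = (word>>7) & 0x1 = 1
seq signed 7b, MSB=1: 114 - 128 = -14

-14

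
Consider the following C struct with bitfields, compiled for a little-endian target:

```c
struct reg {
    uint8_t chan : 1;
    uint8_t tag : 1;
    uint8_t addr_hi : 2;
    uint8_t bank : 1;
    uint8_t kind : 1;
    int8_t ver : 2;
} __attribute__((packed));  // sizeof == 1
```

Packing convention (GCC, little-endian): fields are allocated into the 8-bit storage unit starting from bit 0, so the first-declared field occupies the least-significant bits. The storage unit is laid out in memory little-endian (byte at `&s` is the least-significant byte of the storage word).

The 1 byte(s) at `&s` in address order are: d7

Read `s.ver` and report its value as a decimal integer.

[0]=0xd7 (little-endian) → word 0xd7
chan [0+:1] = (word>>0) & 0x1 = 1
tag [1+:1] = (word>>1) & 0x1 = 1
addr_hi [2+:2] = (word>>2) & 0x3 = 1
bank [4+:1] = (word>>4) & 0x1 = 1
kind [5+:1] = (word>>5) & 0x1 = 0
ver [6+:2] = (word>>6) & 0x3 = 3  ←
ver signed 2b, MSB=1: 3 - 4 = -1

-1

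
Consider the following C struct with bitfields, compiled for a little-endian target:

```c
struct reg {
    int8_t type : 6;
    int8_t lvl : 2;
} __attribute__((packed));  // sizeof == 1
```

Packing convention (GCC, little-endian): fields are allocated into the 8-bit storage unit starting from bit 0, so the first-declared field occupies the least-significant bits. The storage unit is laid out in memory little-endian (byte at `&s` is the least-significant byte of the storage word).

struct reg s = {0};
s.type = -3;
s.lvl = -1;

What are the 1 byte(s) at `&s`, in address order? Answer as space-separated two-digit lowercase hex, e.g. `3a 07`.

type:6 = -3 → 0x3d << 0 → word 0x3d
lvl:2 = -1 → 0x3 << 6 → word 0xfd
word = 0xfd → little-endian bytes:
  [0]=0xfd

fd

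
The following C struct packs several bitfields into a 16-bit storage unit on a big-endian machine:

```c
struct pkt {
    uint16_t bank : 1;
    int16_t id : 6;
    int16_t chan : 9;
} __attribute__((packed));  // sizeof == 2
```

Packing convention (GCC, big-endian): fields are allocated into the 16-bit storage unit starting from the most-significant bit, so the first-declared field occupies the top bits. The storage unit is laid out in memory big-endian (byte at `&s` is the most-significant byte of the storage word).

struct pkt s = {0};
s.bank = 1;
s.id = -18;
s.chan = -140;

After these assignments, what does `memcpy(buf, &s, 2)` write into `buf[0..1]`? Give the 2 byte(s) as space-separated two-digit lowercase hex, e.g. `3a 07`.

[15+:1] bank=1 & 0x1 = 0x1; word=0x8000
[9+:6] id=-18 & 0x3f = 0x2e; word=0xdc00
[0+:9] chan=-140 & 0x1ff = 0x174; word=0xdd74
word = 0xdd74 → big-endian bytes:
  [0]=0xdd  [1]=0x74

dd 74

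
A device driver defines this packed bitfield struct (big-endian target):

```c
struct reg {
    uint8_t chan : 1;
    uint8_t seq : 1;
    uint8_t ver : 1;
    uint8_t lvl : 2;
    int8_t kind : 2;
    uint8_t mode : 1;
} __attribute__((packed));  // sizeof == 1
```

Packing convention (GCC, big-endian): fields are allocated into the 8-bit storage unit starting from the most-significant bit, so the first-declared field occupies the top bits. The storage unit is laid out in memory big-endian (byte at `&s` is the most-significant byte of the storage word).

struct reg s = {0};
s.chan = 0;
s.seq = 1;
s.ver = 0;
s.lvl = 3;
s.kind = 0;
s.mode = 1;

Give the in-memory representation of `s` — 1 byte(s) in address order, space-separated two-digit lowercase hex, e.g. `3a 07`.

59

chan:1 = 0 → 0x0 << 7 → word 0x00
seq:1 = 1 → 0x1 << 6 → word 0x40
ver:1 = 0 → 0x0 << 5 → word 0x40
lvl:2 = 3 → 0x3 << 3 → word 0x58
kind:2 = 0 → 0x0 << 1 → word 0x58
mode:1 = 1 → 0x1 << 0 → word 0x59
word = 0x59 → big-endian bytes:
  [0]=0x59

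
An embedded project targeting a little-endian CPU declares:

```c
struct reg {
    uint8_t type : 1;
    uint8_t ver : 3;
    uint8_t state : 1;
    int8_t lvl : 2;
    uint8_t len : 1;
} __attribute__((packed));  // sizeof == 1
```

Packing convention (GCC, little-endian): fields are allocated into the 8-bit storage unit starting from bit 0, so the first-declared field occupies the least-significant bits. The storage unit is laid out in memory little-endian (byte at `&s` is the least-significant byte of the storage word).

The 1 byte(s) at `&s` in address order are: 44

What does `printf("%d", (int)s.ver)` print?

2

[0]=0x44 (little-endian) → word 0x44
type [0+:1] = (word>>0) & 0x1 = 0
ver [1+:3] = (word>>1) & 0x7 = 2  ←
state [4+:1] = (word>>4) & 0x1 = 0
lvl [5+:2] = (word>>5) & 0x3 = 2
len [7+:1] = (word>>7) & 0x1 = 0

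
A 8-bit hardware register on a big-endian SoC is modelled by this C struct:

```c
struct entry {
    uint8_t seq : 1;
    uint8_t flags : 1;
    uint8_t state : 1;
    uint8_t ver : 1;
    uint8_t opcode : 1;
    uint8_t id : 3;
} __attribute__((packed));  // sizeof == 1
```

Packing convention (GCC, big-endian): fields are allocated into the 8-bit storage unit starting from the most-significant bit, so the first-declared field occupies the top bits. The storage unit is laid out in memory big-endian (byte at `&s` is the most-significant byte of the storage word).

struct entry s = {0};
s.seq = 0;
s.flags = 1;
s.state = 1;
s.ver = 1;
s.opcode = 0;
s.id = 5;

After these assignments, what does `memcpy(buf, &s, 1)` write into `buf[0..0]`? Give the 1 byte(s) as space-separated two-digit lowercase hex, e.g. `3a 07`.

75

seq:1 = 0 → 0x0 << 7 → word 0x00
flags:1 = 1 → 0x1 << 6 → word 0x40
state:1 = 1 → 0x1 << 5 → word 0x60
ver:1 = 1 → 0x1 << 4 → word 0x70
opcode:1 = 0 → 0x0 << 3 → word 0x70
id:3 = 5 → 0x5 << 0 → word 0x75
word = 0x75 → big-endian bytes:
  [0]=0x75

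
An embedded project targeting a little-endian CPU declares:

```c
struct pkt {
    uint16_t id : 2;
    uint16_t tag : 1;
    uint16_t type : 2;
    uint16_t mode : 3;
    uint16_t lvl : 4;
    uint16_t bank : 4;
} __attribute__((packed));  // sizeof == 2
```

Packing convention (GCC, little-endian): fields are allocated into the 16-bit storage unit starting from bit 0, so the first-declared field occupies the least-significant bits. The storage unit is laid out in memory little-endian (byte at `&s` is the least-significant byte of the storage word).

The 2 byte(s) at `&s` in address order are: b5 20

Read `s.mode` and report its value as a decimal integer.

5

[0]=0xb5 [1]=0x20 (little-endian) → word 0x20b5
id [0+:2] = (word>>0) & 0x3 = 1
tag [2+:1] = (word>>2) & 0x1 = 1
type [3+:2] = (word>>3) & 0x3 = 2
mode [5+:3] = (word>>5) & 0x7 = 5  ←
lvl [8+:4] = (word>>8) & 0xf = 0
bank [12+:4] = (word>>12) & 0xf = 2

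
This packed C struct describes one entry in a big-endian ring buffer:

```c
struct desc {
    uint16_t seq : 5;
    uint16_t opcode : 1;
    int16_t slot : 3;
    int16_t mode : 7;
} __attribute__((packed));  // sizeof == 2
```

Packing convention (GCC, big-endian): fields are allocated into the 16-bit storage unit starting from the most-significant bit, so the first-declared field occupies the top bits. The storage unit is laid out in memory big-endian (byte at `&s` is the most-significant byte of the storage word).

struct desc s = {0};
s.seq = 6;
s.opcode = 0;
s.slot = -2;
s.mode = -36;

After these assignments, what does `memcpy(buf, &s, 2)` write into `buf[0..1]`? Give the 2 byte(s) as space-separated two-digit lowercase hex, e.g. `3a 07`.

[11+:5] seq=6 & 0x1f = 0x6; word=0x3000
[10+:1] opcode=0 & 0x1 = 0x0; word=0x3000
[7+:3] slot=-2 & 0x7 = 0x6; word=0x3300
[0+:7] mode=-36 & 0x7f = 0x5c; word=0x335c
word = 0x335c → big-endian bytes:
  [0]=0x33  [1]=0x5c

33 5c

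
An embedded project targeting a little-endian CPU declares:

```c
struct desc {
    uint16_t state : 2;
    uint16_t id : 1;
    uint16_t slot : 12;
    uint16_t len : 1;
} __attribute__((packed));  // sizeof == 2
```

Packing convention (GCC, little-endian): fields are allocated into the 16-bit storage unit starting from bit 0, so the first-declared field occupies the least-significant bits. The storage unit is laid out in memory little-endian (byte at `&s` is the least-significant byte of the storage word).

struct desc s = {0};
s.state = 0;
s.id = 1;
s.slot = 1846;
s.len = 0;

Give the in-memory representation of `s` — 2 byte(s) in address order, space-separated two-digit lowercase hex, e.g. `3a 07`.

b4 39

[0+:2] state=0 & 0x3 = 0x0; word=0x0000
[2+:1] id=1 & 0x1 = 0x1; word=0x0004
[3+:12] slot=1846 & 0xfff = 0x736; word=0x39b4
[15+:1] len=0 & 0x1 = 0x0; word=0x39b4
word = 0x39b4 → little-endian bytes:
  [0]=0xb4  [1]=0x39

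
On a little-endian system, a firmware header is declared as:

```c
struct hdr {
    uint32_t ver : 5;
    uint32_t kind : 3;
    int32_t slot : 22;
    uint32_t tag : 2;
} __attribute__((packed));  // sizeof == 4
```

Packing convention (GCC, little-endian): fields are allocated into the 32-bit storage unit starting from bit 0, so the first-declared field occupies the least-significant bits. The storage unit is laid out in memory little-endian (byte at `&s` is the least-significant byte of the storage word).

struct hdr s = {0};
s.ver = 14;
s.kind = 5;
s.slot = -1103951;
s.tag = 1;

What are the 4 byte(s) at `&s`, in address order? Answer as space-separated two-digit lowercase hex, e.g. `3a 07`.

ver (5b) val=14 bits=0xe at bit 0: 0x0000000e
kind (3b) val=5 bits=0x5 at bit 5: 0x000000ae
slot (22b) val=-1103951 bits=0x2f27b1 at bit 8: 0x2f27b1ae
tag (2b) val=1 bits=0x1 at bit 30: 0x6f27b1ae
word = 0x6f27b1ae → little-endian bytes:
  [0]=0xae  [1]=0xb1  [2]=0x27  [3]=0x6f

ae b1 27 6f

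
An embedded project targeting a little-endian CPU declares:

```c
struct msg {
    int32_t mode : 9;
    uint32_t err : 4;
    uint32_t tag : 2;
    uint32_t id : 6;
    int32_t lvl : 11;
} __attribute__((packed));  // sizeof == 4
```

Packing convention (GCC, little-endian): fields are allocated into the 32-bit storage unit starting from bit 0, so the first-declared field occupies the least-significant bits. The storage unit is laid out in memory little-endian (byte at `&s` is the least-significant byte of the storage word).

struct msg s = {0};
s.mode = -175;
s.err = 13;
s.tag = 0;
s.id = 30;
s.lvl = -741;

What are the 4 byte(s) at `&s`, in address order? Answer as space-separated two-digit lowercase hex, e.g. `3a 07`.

mode:9 = -175 → 0x151 << 0 → word 0x00000151
err:4 = 13 → 0xd << 9 → word 0x00001b51
tag:2 = 0 → 0x0 << 13 → word 0x00001b51
id:6 = 30 → 0x1e << 15 → word 0x000f1b51
lvl:11 = -741 → 0x51b << 21 → word 0xa36f1b51
word = 0xa36f1b51 → little-endian bytes:
  [0]=0x51  [1]=0x1b  [2]=0x6f  [3]=0xa3

51 1b 6f a3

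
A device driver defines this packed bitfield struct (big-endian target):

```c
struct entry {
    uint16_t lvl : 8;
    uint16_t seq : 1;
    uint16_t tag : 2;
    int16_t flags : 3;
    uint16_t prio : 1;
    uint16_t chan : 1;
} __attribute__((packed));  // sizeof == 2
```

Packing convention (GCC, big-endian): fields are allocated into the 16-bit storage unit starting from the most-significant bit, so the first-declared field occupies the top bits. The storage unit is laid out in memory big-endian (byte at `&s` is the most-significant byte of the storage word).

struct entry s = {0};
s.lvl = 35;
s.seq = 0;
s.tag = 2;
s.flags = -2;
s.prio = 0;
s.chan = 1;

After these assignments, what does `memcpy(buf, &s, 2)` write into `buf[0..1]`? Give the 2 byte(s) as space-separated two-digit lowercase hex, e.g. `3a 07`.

[8+:8] lvl=35 & 0xff = 0x23; word=0x2300
[7+:1] seq=0 & 0x1 = 0x0; word=0x2300
[5+:2] tag=2 & 0x3 = 0x2; word=0x2340
[2+:3] flags=-2 & 0x7 = 0x6; word=0x2358
[1+:1] prio=0 & 0x1 = 0x0; word=0x2358
[0+:1] chan=1 & 0x1 = 0x1; word=0x2359
word = 0x2359 → big-endian bytes:
  [0]=0x23  [1]=0x59

23 59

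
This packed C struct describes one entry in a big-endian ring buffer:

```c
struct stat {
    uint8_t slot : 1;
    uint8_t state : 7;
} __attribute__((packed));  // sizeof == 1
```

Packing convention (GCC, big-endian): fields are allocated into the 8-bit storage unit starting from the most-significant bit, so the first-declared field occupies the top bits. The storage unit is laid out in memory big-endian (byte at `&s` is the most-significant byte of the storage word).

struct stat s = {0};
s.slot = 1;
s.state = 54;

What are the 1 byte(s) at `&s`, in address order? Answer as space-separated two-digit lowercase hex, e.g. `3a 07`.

slot (1b) val=1 bits=0x1 at bit 7: 0x80
state (7b) val=54 bits=0x36 at bit 0: 0xb6
word = 0xb6 → big-endian bytes:
  [0]=0xb6

b6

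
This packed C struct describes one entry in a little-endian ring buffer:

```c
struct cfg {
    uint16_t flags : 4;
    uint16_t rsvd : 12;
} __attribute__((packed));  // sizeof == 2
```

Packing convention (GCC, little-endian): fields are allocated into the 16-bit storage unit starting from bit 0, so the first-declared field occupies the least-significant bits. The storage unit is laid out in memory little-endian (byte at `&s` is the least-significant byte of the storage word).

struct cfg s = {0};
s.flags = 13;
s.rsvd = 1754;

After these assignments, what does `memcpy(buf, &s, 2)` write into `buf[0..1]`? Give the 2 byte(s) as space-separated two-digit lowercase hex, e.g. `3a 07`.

[0+:4] flags=13 & 0xf = 0xd; word=0x000d
[4+:12] rsvd=1754 & 0xfff = 0x6da; word=0x6dad
word = 0x6dad → little-endian bytes:
  [0]=0xad  [1]=0x6d

ad 6d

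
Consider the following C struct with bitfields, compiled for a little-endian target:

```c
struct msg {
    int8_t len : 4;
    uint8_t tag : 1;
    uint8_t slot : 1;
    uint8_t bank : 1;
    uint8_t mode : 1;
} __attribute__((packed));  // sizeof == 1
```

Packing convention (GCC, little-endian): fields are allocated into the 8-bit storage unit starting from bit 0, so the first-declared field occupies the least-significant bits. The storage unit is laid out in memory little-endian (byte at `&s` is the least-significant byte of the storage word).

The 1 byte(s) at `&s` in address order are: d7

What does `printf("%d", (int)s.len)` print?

[0]=0xd7 (little-endian) → word 0xd7
len:4 @ bit 0 → (0xd7>>0)&0xf = 0x7  ←
tag:1 @ bit 4 → (0xd7>>4)&0x1 = 0x1
slot:1 @ bit 5 → (0xd7>>5)&0x1 = 0x0
bank:1 @ bit 6 → (0xd7>>6)&0x1 = 0x1
mode:1 @ bit 7 → (0xd7>>7)&0x1 = 0x1
len signed 4b, MSB=0: value = 7

7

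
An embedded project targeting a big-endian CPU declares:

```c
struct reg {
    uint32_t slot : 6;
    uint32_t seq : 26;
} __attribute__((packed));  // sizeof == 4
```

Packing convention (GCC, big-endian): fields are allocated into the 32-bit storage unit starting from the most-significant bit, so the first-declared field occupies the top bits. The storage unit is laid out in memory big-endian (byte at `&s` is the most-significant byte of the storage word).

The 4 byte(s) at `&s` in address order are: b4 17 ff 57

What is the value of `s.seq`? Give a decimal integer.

[0]=0xb4 [1]=0x17 [2]=0xff [3]=0x57 (big-endian) → word 0xb417ff57
slot [26+:6] = (word>>26) & 0x3f = 45
seq [0+:26] = (word>>0) & 0x3ffffff = 1572695  ←

1572695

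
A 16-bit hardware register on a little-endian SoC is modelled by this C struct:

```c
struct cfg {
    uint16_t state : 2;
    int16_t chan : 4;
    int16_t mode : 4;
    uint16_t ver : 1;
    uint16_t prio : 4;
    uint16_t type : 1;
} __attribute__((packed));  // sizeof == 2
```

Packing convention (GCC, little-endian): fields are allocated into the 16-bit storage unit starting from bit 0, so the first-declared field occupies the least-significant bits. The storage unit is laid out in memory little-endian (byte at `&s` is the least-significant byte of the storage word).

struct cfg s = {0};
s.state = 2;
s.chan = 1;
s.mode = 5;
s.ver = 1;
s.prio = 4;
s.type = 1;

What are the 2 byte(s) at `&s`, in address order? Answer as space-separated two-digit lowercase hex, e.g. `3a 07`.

46 a5

state:2 = 2 → 0x2 << 0 → word 0x0002
chan:4 = 1 → 0x1 << 2 → word 0x0006
mode:4 = 5 → 0x5 << 6 → word 0x0146
ver:1 = 1 → 0x1 << 10 → word 0x0546
prio:4 = 4 → 0x4 << 11 → word 0x2546
type:1 = 1 → 0x1 << 15 → word 0xa546
word = 0xa546 → little-endian bytes:
  [0]=0x46  [1]=0xa5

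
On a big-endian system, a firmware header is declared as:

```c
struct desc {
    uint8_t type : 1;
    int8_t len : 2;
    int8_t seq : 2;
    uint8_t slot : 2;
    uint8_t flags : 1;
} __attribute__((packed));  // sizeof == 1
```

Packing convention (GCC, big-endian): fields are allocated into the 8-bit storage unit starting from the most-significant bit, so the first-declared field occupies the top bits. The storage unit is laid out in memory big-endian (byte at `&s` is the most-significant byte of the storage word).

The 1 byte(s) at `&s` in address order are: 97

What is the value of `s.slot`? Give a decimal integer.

[0]=0x97 (big-endian) → word 0x97
type:1 @ bit 7 → (0x97>>7)&0x1 = 0x1
len:2 @ bit 5 → (0x97>>5)&0x3 = 0x0
seq:2 @ bit 3 → (0x97>>3)&0x3 = 0x2
slot:2 @ bit 1 → (0x97>>1)&0x3 = 0x3  ←
flags:1 @ bit 0 → (0x97>>0)&0x1 = 0x1

3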